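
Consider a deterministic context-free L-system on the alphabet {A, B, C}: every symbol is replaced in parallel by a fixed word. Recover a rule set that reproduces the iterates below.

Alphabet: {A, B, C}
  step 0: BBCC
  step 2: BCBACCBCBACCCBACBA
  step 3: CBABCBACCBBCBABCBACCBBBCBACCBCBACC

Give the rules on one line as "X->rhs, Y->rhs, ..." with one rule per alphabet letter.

  step 2 ⇒ step 3: BCBACCBCBACCCBACBA ⇒ CBA·B·CBA·CC·B·B·CBA·B·CBA·CC·B·B·B·CBA·CC·B·CBA·CC
    A ↦ CC
    B ↦ CBA
    C ↦ B

A->CC, B->CBA, C->B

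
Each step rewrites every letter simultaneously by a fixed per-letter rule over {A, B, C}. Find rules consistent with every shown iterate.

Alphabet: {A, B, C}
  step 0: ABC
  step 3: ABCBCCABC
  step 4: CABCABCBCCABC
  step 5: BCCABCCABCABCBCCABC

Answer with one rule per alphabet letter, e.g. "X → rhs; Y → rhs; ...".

  step 4 ⇒ step 5: CABCABCBCCABC ⇒ BC·C·A·BC·C·A·BC·A·BC·BC·C·A·BC
    A ↦ C
    B ↦ A
    C ↦ BC

A->C, B->A, C->BC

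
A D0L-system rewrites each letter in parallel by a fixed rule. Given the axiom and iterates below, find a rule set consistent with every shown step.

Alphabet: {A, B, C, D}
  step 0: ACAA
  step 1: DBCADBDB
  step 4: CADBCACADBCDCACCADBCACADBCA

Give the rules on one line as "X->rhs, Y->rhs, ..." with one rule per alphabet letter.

  step 0 ⇒ step 1: ACAA ⇒ DB·CA·DB·DB
    A ↦ DB
    C ↦ CA
    B ↦ D  (constrained at step 1)
    D ↦ C  (constrained at step 1)

A->DB, B->D, C->CA, D->C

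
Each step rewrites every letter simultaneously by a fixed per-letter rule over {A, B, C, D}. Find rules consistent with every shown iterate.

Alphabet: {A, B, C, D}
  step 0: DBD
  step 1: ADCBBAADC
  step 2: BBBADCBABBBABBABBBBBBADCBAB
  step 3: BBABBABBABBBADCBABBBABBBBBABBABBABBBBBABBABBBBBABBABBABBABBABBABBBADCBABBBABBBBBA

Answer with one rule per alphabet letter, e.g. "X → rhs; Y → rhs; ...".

A->BBB, B->BBA, C->BAB, D->ADC

  step 2 ⇒ step 3: BBBADCBABBBABBABBBBBBADCBAB ⇒ BBA·BBA·BBA·BBB·ADC·BAB·BBA·BBB·BBA·BBA·BBA·BBB·BBA·BBA·BBB·BBA·BBA·BBA·BBA·BBA·BBA·BBB·ADC·BAB·BBA·BBB·BBA
    A ↦ BBB
    B ↦ BBA
    C ↦ BAB
    D ↦ ADC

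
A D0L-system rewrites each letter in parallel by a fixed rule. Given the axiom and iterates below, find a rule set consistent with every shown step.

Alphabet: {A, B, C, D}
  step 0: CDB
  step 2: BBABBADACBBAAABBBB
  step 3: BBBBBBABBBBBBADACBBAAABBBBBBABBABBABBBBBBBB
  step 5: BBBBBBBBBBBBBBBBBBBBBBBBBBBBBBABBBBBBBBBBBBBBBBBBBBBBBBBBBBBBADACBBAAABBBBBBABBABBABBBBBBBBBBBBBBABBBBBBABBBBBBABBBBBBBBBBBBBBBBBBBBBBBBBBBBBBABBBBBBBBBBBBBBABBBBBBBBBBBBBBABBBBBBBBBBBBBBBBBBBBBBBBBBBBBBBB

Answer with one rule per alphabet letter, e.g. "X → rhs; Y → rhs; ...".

  step 2 ⇒ step 3: BBABBADACBBAAABBBB ⇒ BB·BB·BBA·BB·BB·BBA·DAC·BBA·AA·BB·BB·BBA·BBA·BBA·BB·BB·BB·BB
    A ↦ BBA
    B ↦ BB
    C ↦ AA
    D ↦ DAC

A->BBA, B->BB, C->AA, D->DAC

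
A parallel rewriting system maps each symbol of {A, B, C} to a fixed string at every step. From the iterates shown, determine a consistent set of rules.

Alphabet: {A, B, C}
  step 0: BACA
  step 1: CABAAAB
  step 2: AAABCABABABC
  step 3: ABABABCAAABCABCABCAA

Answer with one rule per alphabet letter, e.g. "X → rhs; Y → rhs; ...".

  step 2 ⇒ step 3: AAABCABABABC ⇒ AB·AB·AB·C·AA·AB·C·AB·C·AB·C·AA
    A ↦ AB
    B ↦ C
    C ↦ AA

A->AB, B->C, C->AA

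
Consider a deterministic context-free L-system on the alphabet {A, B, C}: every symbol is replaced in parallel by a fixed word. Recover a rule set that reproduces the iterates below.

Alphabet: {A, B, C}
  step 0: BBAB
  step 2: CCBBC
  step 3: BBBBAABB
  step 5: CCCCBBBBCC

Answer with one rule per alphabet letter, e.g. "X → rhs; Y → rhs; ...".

A->C, B->A, C->BB

  step 2 ⇒ step 3: CCBBC ⇒ BB·BB·A·A·BB
    B ↦ A
    C ↦ BB
    A ↦ C  (constrained at step 0)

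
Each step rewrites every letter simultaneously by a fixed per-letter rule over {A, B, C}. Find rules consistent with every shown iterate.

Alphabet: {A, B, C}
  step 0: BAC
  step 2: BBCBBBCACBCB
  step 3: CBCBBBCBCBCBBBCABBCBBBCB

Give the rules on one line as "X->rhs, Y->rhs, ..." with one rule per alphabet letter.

  step 2 ⇒ step 3: BBCBBBCACBCB ⇒ CB·CB·BB·CB·CB·CB·BB·CA·BB·CB·BB·CB
    A ↦ CA
    B ↦ CB
    C ↦ BB

A->CA, B->CB, C->BB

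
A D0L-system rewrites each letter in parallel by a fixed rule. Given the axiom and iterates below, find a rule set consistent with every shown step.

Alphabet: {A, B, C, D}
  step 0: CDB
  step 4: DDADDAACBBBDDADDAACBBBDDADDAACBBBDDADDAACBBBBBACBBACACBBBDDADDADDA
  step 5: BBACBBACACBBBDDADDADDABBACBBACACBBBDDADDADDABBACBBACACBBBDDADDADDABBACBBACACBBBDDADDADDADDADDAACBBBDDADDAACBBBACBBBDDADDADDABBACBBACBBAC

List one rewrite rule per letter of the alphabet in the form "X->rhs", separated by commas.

  step 4 ⇒ step 5: DDADDAACBBBDDADDAACBBBDDADDAACBBBDDADDAACBBBBBACBBACACBBBDDADDADDA ⇒ B·B·AC·B·B·AC·AC·BBB·DDA·DDA·DDA·B·B·AC·B·B·AC·AC·BBB·DDA·DDA·DDA·B·B·AC·B·B·AC·AC·BBB·DDA·DDA·DDA·B·B·AC·B·B·AC·AC·BBB·DDA·DDA·DDA·DDA·DDA·AC·BBB·DDA·DDA·AC·BBB·AC·BBB·DDA·DDA·DDA·B·B·AC·B·B·AC·B·B·AC
    A ↦ AC
    B ↦ DDA
    C ↦ BBB
    D ↦ B

A->AC, B->DDA, C->BBB, D->B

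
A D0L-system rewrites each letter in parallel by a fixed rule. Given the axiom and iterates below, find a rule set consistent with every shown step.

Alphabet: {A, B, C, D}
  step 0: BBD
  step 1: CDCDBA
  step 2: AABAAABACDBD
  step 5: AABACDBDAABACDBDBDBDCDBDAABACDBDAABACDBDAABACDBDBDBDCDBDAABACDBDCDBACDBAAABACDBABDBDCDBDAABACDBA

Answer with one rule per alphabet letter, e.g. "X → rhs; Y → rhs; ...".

  step 1 ⇒ step 2: CDCDBA ⇒ AA·BA·AA·BA·CD·BD
    A ↦ BD
    B ↦ CD
    C ↦ AA
    D ↦ BA

A->BD, B->CD, C->AA, D->BA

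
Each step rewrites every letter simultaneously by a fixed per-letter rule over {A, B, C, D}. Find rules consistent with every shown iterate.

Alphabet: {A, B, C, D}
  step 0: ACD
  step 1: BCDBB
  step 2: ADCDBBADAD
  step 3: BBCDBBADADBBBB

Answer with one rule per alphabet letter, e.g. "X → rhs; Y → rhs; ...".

  step 2 ⇒ step 3: ADCDBBADAD ⇒ B·B·CDB·B·AD·AD·B·B·B·B
    A ↦ B
    B ↦ AD
    C ↦ CDB
    D ↦ B

A->B, B->AD, C->CDB, D->B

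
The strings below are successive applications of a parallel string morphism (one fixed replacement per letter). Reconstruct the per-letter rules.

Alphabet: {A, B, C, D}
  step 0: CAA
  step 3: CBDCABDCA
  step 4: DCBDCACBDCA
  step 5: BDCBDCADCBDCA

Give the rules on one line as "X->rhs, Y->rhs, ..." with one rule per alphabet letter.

A->CA, B->C, C->D, D->B

  step 4 ⇒ step 5: DCBDCACBDCA ⇒ B·D·C·B·D·CA·D·C·B·D·CA
    A ↦ CA
    B ↦ C
    C ↦ D
    D ↦ B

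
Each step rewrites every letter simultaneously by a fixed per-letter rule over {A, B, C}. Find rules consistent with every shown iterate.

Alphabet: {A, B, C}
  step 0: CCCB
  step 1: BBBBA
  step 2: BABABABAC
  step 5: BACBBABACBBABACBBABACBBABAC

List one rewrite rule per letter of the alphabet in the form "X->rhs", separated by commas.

  step 1 ⇒ step 2: BBBBA ⇒ BA·BA·BA·BA·C
    A ↦ C
    B ↦ BA
  step 0 ⇒ step 1: CCCB ⇒ B·B·B·BA
    C ↦ B

A->C, B->BA, C->B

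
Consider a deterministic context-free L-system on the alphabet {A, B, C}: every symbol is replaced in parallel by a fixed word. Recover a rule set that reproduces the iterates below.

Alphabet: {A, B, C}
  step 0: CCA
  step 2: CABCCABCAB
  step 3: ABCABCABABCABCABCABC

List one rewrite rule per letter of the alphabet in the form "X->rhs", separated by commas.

  step 2 ⇒ step 3: CABCCABCAB ⇒ AB·C·ABC·AB·AB·C·ABC·AB·C·ABC
    A ↦ C
    B ↦ ABC
    C ↦ AB

A->C, B->ABC, C->AB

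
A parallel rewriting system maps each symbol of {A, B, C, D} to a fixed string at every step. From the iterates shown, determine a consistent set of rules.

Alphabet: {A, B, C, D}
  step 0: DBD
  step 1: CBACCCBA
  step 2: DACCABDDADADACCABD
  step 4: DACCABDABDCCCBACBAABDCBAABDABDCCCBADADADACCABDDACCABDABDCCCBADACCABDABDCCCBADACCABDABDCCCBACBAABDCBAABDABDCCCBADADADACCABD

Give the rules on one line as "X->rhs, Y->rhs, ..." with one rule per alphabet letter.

A->ABD, B->CC, C->DA, D->CBA

  step 1 ⇒ step 2: CBACCCBA ⇒ DA·CC·ABD·DA·DA·DA·CC·ABD
    A ↦ ABD
    B ↦ CC
    C ↦ DA
  step 0 ⇒ step 1: DBD ⇒ CBA·CC·CBA
    D ↦ CBA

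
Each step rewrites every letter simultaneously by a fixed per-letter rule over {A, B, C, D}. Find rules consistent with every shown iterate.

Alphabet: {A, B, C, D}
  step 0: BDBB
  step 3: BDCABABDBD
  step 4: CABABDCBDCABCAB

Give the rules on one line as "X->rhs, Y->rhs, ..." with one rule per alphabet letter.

  step 3 ⇒ step 4: BDCABABDBD ⇒ C·AB·A·BD·C·BD·C·AB·C·AB
    A ↦ BD
    B ↦ C
    C ↦ A
    D ↦ AB

A->BD, B->C, C->A, D->AB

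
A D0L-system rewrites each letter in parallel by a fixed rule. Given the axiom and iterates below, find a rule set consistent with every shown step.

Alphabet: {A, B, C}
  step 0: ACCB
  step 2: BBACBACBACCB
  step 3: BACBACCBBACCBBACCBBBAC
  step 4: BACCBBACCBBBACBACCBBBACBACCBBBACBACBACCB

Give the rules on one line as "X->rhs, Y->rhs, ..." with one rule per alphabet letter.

  step 3 ⇒ step 4: BACBACCBBACCBBACCBBBAC ⇒ BAC·C·B·BAC·C·B·B·BAC·BAC·C·B·B·BAC·BAC·C·B·B·BAC·BAC·BAC·C·B
    A ↦ C
    B ↦ BAC
    C ↦ B

A->C, B->BAC, C->B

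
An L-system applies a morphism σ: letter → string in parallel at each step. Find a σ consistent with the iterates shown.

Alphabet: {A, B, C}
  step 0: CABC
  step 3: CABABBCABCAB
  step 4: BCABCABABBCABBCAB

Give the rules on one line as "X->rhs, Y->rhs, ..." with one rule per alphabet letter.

A->C, B->AB, C->B

  step 3 ⇒ step 4: CABABBCABCAB ⇒ B·C·AB·C·AB·AB·B·C·AB·B·C·AB
    A ↦ C
    B ↦ AB
    C ↦ B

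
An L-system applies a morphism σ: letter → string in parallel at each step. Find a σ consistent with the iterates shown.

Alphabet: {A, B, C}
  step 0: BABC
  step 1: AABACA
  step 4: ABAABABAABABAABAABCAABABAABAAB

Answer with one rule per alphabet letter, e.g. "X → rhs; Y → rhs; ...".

A->AB, B->A, C->CA

  step 0 ⇒ step 1: BABC ⇒ A·AB·A·CA
    A ↦ AB
    B ↦ A
    C ↦ CA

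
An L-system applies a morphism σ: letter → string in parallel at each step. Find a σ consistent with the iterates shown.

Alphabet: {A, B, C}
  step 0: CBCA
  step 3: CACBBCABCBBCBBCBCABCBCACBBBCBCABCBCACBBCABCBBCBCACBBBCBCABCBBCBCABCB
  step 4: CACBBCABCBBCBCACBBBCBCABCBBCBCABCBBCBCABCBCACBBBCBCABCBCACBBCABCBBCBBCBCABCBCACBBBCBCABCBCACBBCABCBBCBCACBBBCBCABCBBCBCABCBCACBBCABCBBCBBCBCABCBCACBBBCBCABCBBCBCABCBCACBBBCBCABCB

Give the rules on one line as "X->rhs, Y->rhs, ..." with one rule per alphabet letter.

  step 3 ⇒ step 4: CACBBCABCBBCBBCBCABCBCACBBBCBCABCBCACBBCABCBBCBCACBBBCBCABCBBCBCABCB ⇒ CA·CBB·CA·BCB·BCB·CA·CBB·BCB·CA·BCB·BCB·CA·BCB·BCB·CA·BCB·CA·CBB·BCB·CA·BCB·CA·CBB·CA·BCB·BCB·BCB·CA·BCB·CA·CBB·BCB·CA·BCB·CA·CBB·CA·BCB·BCB·CA·CBB·BCB·CA·BCB·BCB·CA·BCB·CA·CBB·CA·BCB·BCB·BCB·CA·BCB·CA·CBB·BCB·CA·BCB·BCB·CA·BCB·CA·CBB·BCB·CA·BCB
    A ↦ CBB
    B ↦ BCB
    C ↦ CA

A->CBB, B->BCB, C->CA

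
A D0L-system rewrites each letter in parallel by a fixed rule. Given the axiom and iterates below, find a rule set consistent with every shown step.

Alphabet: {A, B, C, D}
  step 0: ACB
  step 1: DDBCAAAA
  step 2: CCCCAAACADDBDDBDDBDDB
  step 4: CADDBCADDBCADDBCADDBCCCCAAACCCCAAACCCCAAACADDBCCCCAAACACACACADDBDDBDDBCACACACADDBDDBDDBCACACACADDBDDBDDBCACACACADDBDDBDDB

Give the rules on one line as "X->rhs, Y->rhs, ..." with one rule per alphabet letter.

A->DDB, B->AAA, C->CA, D->CC

  step 1 ⇒ step 2: DDBCAAAA ⇒ CC·CC·AAA·CA·DDB·DDB·DDB·DDB
    A ↦ DDB
    B ↦ AAA
    C ↦ CA
    D ↦ CC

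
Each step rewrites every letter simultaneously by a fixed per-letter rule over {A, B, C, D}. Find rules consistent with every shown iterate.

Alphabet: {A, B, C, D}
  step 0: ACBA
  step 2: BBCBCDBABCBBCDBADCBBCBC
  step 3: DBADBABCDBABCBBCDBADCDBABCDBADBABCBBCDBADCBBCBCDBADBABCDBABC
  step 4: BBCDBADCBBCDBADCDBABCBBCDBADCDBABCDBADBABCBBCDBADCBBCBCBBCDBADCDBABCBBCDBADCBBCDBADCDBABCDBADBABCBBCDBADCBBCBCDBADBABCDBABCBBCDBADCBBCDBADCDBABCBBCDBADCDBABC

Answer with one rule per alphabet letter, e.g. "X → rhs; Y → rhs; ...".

  step 3 ⇒ step 4: DBADBABCDBABCBBCDBADCDBABCDBADBABCBBCDBADCBBCBCDBADBABCDBABC ⇒ BBC·DBA·DC·BBC·DBA·DC·DBA·BC·BBC·DBA·DC·DBA·BC·DBA·DBA·BC·BBC·DBA·DC·BBC·BC·BBC·DBA·DC·DBA·BC·BBC·DBA·DC·BBC·DBA·DC·DBA·BC·DBA·DBA·BC·BBC·DBA·DC·BBC·BC·DBA·DBA·BC·DBA·BC·BBC·DBA·DC·BBC·DBA·DC·DBA·BC·BBC·DBA·DC·DBA·BC
    A ↦ DC
    B ↦ DBA
    C ↦ BC
    D ↦ BBC

A->DC, B->DBA, C->BC, D->BBC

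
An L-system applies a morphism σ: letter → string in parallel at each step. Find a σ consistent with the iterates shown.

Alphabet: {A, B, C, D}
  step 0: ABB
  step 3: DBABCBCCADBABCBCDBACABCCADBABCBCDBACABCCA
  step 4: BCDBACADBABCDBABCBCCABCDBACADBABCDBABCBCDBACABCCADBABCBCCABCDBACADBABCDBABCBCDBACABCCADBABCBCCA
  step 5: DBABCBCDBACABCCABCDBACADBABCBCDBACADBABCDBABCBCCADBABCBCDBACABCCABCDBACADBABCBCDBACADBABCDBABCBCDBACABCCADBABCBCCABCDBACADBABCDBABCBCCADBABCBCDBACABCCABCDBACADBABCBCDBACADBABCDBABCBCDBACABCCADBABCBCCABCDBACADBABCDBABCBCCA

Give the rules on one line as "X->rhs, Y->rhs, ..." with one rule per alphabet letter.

A->CA, B->DBA, C->BC, D->BC

  step 4 ⇒ step 5: BCDBACADBABCDBABCBCCABCDBACADBABCDBABCBCDBACABCCADBABCBCCABCDBACADBABCDBABCBCDBACABCCADBABCBCCA ⇒ DBA·BC·BC·DBA·CA·BC·CA·BC·DBA·CA·DBA·BC·BC·DBA·CA·DBA·BC·DBA·BC·BC·CA·DBA·BC·BC·DBA·CA·BC·CA·BC·DBA·CA·DBA·BC·BC·DBA·CA·DBA·BC·DBA·BC·BC·DBA·CA·BC·CA·DBA·BC·BC·CA·BC·DBA·CA·DBA·BC·DBA·BC·BC·CA·DBA·BC·BC·DBA·CA·BC·CA·BC·DBA·CA·DBA·BC·BC·DBA·CA·DBA·BC·DBA·BC·BC·DBA·CA·BC·CA·DBA·BC·BC·CA·BC·DBA·CA·DBA·BC·DBA·BC·BC·CA
    A ↦ CA
    B ↦ DBA
    C ↦ BC
    D ↦ BC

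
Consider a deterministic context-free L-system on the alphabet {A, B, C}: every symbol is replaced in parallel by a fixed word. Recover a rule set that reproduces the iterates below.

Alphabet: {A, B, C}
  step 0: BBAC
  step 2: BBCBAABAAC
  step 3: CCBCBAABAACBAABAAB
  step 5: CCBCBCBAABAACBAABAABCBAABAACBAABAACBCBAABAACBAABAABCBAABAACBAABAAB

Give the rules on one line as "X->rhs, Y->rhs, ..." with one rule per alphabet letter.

A->BAA, B->C, C->B

  step 2 ⇒ step 3: BBCBAABAAC ⇒ C·C·B·C·BAA·BAA·C·BAA·BAA·B
    A ↦ BAA
    B ↦ C
    C ↦ B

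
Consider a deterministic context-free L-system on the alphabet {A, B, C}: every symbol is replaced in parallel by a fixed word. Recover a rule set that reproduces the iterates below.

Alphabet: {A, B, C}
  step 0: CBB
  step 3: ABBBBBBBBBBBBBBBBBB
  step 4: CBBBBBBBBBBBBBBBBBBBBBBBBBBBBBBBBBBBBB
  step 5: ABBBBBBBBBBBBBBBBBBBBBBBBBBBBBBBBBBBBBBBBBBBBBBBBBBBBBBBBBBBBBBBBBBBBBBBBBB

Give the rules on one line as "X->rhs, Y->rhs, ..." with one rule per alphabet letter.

  step 4 ⇒ step 5: CBBBBBBBBBBBBBBBBBBBBBBBBBBBBBBBBBBBBB ⇒ A·BB·BB·BB·BB·BB·BB·BB·BB·BB·BB·BB·BB·BB·BB·BB·BB·BB·BB·BB·BB·BB·BB·BB·BB·BB·BB·BB·BB·BB·BB·BB·BB·BB·BB·BB·BB·BB
    B ↦ BB
    C ↦ A
  step 3 ⇒ step 4: ABBBBBBBBBBBBBBBBBB ⇒ CB·BB·BB·BB·BB·BB·BB·BB·BB·BB·BB·BB·BB·BB·BB·BB·BB·BB·BB
    A ↦ CB

A->CB, B->BB, C->A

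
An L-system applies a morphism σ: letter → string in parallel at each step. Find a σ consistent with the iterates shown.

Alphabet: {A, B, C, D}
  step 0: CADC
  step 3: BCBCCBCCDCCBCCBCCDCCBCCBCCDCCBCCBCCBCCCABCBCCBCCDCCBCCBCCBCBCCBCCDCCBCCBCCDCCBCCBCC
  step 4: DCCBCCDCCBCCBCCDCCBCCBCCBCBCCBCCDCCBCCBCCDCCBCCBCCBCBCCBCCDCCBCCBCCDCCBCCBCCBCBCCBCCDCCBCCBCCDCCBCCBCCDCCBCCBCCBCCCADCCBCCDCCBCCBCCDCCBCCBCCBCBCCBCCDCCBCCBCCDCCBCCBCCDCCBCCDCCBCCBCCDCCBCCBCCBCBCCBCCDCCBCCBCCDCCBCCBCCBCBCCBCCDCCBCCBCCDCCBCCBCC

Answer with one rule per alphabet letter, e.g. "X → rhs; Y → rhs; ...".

A->CA, B->DCC, C->BCC, D->BC

  step 3 ⇒ step 4: BCBCCBCCDCCBCCBCCDCCBCCBCCDCCBCCBCCBCCCABCBCCBCCDCCBCCBCCBCBCCBCCDCCBCCBCCDCCBCCBCC ⇒ DCC·BCC·DCC·BCC·BCC·DCC·BCC·BCC·BC·BCC·BCC·DCC·BCC·BCC·DCC·BCC·BCC·BC·BCC·BCC·DCC·BCC·BCC·DCC·BCC·BCC·BC·BCC·BCC·DCC·BCC·BCC·DCC·BCC·BCC·DCC·BCC·BCC·BCC·CA·DCC·BCC·DCC·BCC·BCC·DCC·BCC·BCC·BC·BCC·BCC·DCC·BCC·BCC·DCC·BCC·BCC·DCC·BCC·DCC·BCC·BCC·DCC·BCC·BCC·BC·BCC·BCC·DCC·BCC·BCC·DCC·BCC·BCC·BC·BCC·BCC·DCC·BCC·BCC·DCC·BCC·BCC
    A ↦ CA
    B ↦ DCC
    C ↦ BCC
    D ↦ BC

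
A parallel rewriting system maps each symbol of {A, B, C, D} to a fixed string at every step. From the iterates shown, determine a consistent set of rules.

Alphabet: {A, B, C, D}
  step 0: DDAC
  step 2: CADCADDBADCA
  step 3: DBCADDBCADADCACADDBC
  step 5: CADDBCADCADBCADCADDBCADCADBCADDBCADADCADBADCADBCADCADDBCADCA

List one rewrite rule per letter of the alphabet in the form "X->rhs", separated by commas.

  step 2 ⇒ step 3: CADCADDBADCA ⇒ DB·C·AD·DB·C·AD·AD·CA·C·AD·DB·C
    A ↦ C
    B ↦ CA
    C ↦ DB
    D ↦ AD

A->C, B->CA, C->DB, D->AD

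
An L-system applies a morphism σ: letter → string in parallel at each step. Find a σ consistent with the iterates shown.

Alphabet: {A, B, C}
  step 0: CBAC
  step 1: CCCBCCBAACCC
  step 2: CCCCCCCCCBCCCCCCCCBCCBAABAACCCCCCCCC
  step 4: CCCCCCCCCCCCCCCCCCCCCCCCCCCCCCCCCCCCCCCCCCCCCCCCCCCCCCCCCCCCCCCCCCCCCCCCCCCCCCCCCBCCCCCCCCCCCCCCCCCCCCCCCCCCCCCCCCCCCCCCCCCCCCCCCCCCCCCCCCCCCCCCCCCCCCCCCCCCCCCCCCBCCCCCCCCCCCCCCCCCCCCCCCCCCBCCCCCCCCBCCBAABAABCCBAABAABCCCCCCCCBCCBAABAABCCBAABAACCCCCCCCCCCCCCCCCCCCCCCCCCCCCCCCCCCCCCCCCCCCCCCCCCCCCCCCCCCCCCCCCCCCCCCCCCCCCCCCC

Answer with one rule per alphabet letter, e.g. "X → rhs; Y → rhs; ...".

  step 1 ⇒ step 2: CCCBCCBAACCC ⇒ CCC·CCC·CCC·BCC·CCC·CCC·BCC·BAA·BAA·CCC·CCC·CCC
    A ↦ BAA
    B ↦ BCC
    C ↦ CCC

A->BAA, B->BCC, C->CCC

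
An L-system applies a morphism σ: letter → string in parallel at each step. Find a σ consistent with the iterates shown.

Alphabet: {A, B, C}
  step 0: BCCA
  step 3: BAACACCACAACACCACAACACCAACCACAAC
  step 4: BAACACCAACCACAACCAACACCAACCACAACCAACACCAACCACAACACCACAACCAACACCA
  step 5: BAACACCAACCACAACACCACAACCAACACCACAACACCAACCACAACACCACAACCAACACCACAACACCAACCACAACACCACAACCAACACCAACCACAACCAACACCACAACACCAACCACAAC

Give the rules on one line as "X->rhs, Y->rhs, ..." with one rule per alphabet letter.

A->AC, B->BA, C->CA

  step 4 ⇒ step 5: BAACACCAACCACAACCAACACCAACCACAACCAACACCAACCACAACACCACAACCAACACCA ⇒ BA·AC·AC·CA·AC·CA·CA·AC·AC·CA·CA·AC·CA·AC·AC·CA·CA·AC·AC·CA·AC·CA·CA·AC·AC·CA·CA·AC·CA·AC·AC·CA·CA·AC·AC·CA·AC·CA·CA·AC·AC·CA·CA·AC·CA·AC·AC·CA·AC·CA·CA·AC·CA·AC·AC·CA·CA·AC·AC·CA·AC·CA·CA·AC
    A ↦ AC
    B ↦ BA
    C ↦ CA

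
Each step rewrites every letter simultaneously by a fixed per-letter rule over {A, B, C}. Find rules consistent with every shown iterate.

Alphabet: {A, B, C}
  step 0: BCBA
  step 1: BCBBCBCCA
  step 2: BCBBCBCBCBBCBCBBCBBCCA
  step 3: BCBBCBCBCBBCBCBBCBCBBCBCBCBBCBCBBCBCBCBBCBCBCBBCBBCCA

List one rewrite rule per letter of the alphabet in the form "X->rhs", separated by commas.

A->CA, B->BC, C->BBC

  step 2 ⇒ step 3: BCBBCBCBCBBCBCBBCBBCCA ⇒ BC·BBC·BC·BC·BBC·BC·BBC·BC·BBC·BC·BC·BBC·BC·BBC·BC·BC·BBC·BC·BC·BBC·BBC·CA
    A ↦ CA
    B ↦ BC
    C ↦ BBC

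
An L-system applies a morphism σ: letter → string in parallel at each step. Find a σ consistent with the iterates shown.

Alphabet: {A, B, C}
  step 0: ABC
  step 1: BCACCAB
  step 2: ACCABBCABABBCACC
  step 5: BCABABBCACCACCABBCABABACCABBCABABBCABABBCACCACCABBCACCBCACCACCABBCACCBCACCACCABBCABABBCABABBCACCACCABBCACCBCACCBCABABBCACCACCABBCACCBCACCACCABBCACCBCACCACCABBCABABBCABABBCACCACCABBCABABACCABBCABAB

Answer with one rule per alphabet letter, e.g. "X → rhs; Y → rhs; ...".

  step 1 ⇒ step 2: BCACCAB ⇒ ACC·AB·BC·AB·AB·BC·ACC
    A ↦ BC
    B ↦ ACC
    C ↦ AB

A->BC, B->ACC, C->AB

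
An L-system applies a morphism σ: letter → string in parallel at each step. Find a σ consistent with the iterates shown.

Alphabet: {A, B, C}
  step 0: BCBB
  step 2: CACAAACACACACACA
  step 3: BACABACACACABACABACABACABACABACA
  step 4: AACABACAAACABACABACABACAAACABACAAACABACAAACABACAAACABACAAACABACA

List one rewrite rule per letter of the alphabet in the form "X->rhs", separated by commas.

  step 3 ⇒ step 4: BACABACACACABACABACABACABACABACA ⇒ AA·CA·BA·CA·AA·CA·BA·CA·BA·CA·BA·CA·AA·CA·BA·CA·AA·CA·BA·CA·AA·CA·BA·CA·AA·CA·BA·CA·AA·CA·BA·CA
    A ↦ CA
    B ↦ AA
    C ↦ BA

A->CA, B->AA, C->BA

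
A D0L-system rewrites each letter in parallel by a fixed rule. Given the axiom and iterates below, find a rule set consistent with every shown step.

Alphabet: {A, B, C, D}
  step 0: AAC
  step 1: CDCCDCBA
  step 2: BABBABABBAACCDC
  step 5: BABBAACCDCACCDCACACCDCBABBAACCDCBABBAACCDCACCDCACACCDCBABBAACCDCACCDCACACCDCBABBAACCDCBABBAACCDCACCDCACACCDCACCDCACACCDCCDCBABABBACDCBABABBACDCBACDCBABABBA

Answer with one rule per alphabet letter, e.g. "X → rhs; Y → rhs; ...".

A->CDC, B->AC, C->BA, D->B

  step 1 ⇒ step 2: CDCCDCBA ⇒ BA·B·BA·BA·B·BA·AC·CDC
    A ↦ CDC
    B ↦ AC
    C ↦ BA
    D ↦ B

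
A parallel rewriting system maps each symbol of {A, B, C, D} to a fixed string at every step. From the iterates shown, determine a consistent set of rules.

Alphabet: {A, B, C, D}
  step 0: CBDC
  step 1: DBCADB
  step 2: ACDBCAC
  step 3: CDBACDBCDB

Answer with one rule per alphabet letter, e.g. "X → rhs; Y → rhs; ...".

  step 2 ⇒ step 3: ACDBCAC ⇒ C·DB·A·C·DB·C·DB
    A ↦ C
    B ↦ C
    C ↦ DB
    D ↦ A

A->C, B->C, C->DB, D->A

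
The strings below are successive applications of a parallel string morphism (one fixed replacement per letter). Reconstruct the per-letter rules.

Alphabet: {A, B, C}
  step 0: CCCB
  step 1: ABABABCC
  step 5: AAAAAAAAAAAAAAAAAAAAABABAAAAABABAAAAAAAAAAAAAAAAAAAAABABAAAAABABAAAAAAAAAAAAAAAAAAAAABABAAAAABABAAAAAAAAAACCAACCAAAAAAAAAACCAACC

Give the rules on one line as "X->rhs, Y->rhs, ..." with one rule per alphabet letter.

  step 0 ⇒ step 1: CCCB ⇒ AB·AB·AB·CC
    B ↦ CC
    C ↦ AB
    A ↦ AA  (constrained at step 1)

A->AA, B->CC, C->AB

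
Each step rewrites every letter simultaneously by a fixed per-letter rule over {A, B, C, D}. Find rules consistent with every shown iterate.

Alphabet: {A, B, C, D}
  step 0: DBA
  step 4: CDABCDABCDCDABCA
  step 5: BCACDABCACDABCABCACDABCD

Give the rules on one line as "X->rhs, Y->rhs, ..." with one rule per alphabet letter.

  step 4 ⇒ step 5: CDABCDABCDCDABCA ⇒ B·CA·CD·A·B·CA·CD·A·B·CA·B·CA·CD·A·B·CD
    A ↦ CD
    B ↦ A
    C ↦ B
    D ↦ CA

A->CD, B->A, C->B, D->CA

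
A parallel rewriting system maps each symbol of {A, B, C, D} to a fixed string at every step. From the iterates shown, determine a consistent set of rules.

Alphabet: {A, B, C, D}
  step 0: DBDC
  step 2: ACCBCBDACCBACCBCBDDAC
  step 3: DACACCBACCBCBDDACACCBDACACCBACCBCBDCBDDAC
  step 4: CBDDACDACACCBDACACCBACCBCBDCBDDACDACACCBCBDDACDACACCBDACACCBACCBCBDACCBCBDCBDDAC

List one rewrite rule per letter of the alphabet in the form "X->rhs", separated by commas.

  step 3 ⇒ step 4: DACACCBACCBCBDDACACCBDACACCBACCBCBDCBDDAC ⇒ CBD·D·AC·D·AC·AC·CB·D·AC·AC·CB·AC·CB·CBD·CBD·D·AC·D·AC·AC·CB·CBD·D·AC·D·AC·AC·CB·D·AC·AC·CB·AC·CB·CBD·AC·CB·CBD·CBD·D·AC
    A ↦ D
    B ↦ CB
    C ↦ AC
    D ↦ CBD

A->D, B->CB, C->AC, D->CBD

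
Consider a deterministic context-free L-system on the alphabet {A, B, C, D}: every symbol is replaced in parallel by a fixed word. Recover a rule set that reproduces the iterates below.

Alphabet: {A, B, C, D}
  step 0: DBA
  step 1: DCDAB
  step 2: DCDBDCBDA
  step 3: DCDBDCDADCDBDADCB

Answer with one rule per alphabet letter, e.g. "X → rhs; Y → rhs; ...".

  step 2 ⇒ step 3: DCDBDCBDA ⇒ DC·DB·DC·DA·DC·DB·DA·DC·B
    A ↦ B
    B ↦ DA
    C ↦ DB
    D ↦ DC

A->B, B->DA, C->DB, D->DC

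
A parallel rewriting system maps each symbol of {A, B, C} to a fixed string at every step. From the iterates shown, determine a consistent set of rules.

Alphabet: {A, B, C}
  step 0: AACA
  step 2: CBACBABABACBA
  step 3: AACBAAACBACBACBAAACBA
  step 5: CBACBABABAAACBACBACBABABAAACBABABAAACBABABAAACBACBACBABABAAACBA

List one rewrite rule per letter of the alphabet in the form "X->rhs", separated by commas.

A->BA, B->C, C->AA

  step 2 ⇒ step 3: CBACBABABACBA ⇒ AA·C·BA·AA·C·BA·C·BA·C·BA·AA·C·BA
    A ↦ BA
    B ↦ C
    C ↦ AA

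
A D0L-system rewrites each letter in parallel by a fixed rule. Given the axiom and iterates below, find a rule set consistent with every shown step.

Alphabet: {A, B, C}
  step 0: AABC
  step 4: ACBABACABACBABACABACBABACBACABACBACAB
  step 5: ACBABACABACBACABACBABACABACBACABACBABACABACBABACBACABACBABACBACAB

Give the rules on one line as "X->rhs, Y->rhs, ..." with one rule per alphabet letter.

  step 4 ⇒ step 5: ACBABACABACBABACABACBABACBACABACBACAB ⇒ AC·B·AB·AC·AB·AC·B·AC·AB·AC·B·AB·AC·AB·AC·B·AC·AB·AC·B·AB·AC·AB·AC·B·AB·AC·B·AC·AB·AC·B·AB·AC·B·AC·AB
    A ↦ AC
    B ↦ AB
    C ↦ B

A->AC, B->AB, C->B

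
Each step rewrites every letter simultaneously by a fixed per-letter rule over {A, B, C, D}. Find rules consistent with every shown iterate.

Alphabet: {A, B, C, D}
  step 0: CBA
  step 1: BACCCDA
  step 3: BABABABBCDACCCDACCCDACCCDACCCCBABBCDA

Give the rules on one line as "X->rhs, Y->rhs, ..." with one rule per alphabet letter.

  step 0 ⇒ step 1: CBA ⇒ BA·CC·CDA
    A ↦ CDA
    B ↦ CC
    C ↦ BA
    D ↦ BB  (constrained at step 1)

A->CDA, B->CC, C->BA, D->BB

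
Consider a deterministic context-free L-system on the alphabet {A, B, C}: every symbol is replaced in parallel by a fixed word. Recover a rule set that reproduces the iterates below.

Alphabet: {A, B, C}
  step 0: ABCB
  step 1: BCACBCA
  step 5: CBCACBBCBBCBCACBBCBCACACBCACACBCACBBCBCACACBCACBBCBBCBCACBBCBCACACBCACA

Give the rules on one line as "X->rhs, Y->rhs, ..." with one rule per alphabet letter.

A->B, B->CA, C->CB

  step 0 ⇒ step 1: ABCB ⇒ B·CA·CB·CA
    A ↦ B
    B ↦ CA
    C ↦ CB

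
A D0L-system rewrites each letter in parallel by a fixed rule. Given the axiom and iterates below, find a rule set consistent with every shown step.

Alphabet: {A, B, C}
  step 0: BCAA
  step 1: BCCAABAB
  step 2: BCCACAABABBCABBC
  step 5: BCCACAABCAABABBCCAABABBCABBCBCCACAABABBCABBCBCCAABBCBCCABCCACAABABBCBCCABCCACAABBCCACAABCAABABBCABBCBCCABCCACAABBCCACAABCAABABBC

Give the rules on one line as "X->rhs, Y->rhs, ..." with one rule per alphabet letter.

A->AB, B->BC, C->CA

  step 1 ⇒ step 2: BCCAABAB ⇒ BC·CA·CA·AB·AB·BC·AB·BC
    A ↦ AB
    B ↦ BC
    C ↦ CA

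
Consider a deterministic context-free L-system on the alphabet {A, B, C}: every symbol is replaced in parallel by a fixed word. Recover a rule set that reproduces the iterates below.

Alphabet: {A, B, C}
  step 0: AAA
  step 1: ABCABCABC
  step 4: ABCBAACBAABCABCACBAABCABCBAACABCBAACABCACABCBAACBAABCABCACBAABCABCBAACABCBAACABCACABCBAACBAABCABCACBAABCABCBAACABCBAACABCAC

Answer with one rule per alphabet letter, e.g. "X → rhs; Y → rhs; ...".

A->ABC, B->BA, C->AC

  step 0 ⇒ step 1: AAA ⇒ ABC·ABC·ABC
    A ↦ ABC
    B ↦ BA  (constrained at step 1)
    C ↦ AC  (constrained at step 1)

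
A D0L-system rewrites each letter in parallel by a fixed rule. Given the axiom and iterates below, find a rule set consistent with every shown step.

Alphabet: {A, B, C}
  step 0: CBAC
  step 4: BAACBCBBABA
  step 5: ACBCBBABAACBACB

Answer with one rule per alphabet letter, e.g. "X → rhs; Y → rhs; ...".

  step 4 ⇒ step 5: BAACBCBBABA ⇒ A·CB·CB·B·A·B·A·A·CB·A·CB
    A ↦ CB
    B ↦ A
    C ↦ B

A->CB, B->A, C->B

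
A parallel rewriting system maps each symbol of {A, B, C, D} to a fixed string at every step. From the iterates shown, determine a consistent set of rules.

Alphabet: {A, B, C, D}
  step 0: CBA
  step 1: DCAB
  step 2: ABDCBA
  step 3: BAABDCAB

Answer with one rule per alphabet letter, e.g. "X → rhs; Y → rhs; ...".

  step 2 ⇒ step 3: ABDCBA ⇒ B·A·AB·DC·A·B
    A ↦ B
    B ↦ A
    C ↦ DC
    D ↦ AB

A->B, B->A, C->DC, D->AB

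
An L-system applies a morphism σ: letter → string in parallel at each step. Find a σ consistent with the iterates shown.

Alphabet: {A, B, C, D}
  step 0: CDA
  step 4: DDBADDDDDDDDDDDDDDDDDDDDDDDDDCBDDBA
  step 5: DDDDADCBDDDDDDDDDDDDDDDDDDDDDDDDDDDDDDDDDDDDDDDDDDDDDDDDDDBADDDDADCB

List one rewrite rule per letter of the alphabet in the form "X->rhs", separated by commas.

  step 4 ⇒ step 5: DDBADDDDDDDDDDDDDDDDDDDDDDDDDCBDDBA ⇒ DD·DD·A·DCB·DD·DD·DD·DD·DD·DD·DD·DD·DD·DD·DD·DD·DD·DD·DD·DD·DD·DD·DD·DD·DD·DD·DD·DD·DD·B·A·DD·DD·A·DCB
    A ↦ DCB
    B ↦ A
    C ↦ B
    D ↦ DD

A->DCB, B->A, C->B, D->DD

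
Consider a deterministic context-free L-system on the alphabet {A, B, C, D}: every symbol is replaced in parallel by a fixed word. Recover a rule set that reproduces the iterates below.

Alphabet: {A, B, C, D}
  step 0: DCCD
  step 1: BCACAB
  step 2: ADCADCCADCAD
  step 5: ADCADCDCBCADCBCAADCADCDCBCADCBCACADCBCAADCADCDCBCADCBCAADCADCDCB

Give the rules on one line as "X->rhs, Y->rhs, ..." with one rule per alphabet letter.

A->DC, B->AD, C->CA, D->B

  step 1 ⇒ step 2: BCACAB ⇒ AD·CA·DC·CA·DC·AD
    A ↦ DC
    B ↦ AD
    C ↦ CA
  step 0 ⇒ step 1: DCCD ⇒ B·CA·CA·B
    D ↦ B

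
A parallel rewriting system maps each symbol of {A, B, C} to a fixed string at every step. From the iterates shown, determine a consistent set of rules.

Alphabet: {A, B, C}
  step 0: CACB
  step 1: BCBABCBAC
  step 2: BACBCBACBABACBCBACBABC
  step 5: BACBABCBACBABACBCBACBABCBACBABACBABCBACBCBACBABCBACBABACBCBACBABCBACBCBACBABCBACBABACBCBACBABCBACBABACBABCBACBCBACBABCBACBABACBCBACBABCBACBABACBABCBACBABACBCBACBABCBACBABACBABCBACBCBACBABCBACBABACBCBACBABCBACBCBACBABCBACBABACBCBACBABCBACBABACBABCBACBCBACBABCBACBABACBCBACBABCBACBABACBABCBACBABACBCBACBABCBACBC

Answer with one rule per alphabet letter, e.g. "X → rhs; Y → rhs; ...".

A->BA, B->BAC, C->BC

  step 1 ⇒ step 2: BCBABCBAC ⇒ BAC·BC·BAC·BA·BAC·BC·BAC·BA·BC
    A ↦ BA
    B ↦ BAC
    C ↦ BC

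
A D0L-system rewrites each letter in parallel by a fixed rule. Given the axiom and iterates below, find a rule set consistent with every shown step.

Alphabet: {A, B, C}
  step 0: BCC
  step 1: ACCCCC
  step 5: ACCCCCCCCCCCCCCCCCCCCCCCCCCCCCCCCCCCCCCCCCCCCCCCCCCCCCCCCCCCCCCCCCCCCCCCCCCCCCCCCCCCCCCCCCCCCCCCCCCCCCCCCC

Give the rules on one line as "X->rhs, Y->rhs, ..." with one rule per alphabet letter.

A->BCC, B->AC, C->CC

  step 0 ⇒ step 1: BCC ⇒ AC·CC·CC
    B ↦ AC
    C ↦ CC
    A ↦ BCC  (constrained at step 1)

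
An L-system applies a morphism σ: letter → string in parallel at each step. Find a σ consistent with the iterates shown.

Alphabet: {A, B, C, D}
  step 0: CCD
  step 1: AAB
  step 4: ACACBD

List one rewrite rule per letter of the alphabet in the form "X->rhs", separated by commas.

A->D, B->AC, C->A, D->B

  step 0 ⇒ step 1: CCD ⇒ A·A·B
    C ↦ A
    D ↦ B
    A ↦ D  (constrained at step 1)
    B ↦ AC  (constrained at step 1)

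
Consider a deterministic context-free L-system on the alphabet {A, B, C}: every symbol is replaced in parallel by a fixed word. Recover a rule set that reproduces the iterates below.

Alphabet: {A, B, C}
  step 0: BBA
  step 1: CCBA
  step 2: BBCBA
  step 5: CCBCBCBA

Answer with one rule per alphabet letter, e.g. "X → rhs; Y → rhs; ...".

A->BA, B->C, C->B

  step 1 ⇒ step 2: CCBA ⇒ B·B·C·BA
    A ↦ BA
    B ↦ C
    C ↦ B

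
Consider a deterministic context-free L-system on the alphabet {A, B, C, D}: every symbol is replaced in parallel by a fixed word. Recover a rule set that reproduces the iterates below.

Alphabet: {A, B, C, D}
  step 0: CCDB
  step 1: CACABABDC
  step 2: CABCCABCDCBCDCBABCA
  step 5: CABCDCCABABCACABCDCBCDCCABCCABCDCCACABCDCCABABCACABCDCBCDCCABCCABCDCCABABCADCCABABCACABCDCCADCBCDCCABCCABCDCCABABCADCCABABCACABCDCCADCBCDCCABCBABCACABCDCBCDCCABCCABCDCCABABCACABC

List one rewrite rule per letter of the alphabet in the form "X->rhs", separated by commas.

A->BC, B->DC, C->CA, D->BAB

  step 1 ⇒ step 2: CACABABDC ⇒ CA·BC·CA·BC·DC·BC·DC·BAB·CA
    A ↦ BC
    B ↦ DC
    C ↦ CA
    D ↦ BAB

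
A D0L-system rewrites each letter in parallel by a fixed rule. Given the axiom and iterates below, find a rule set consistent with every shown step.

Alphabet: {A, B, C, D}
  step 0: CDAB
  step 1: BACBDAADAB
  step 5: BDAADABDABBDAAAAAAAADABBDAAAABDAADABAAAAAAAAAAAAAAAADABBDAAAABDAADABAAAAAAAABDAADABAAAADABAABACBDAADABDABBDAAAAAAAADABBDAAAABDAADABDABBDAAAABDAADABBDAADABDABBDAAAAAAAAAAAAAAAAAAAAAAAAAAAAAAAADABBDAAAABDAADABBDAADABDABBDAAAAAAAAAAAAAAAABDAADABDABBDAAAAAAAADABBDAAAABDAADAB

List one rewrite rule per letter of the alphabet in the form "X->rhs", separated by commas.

  step 0 ⇒ step 1: CDAB ⇒ BAC·BD·AA·DAB
    A ↦ AA
    B ↦ DAB
    C ↦ BAC
    D ↦ BD

A->AA, B->DAB, C->BAC, D->BD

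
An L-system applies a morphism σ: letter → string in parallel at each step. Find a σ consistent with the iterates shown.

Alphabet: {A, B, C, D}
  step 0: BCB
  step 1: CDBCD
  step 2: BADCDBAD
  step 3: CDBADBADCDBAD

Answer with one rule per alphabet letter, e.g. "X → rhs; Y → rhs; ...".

  step 2 ⇒ step 3: BADCDBAD ⇒ CD·B·AD·B·AD·CD·B·AD
    A ↦ B
    B ↦ CD
    C ↦ B
    D ↦ AD

A->B, B->CD, C->B, D->AD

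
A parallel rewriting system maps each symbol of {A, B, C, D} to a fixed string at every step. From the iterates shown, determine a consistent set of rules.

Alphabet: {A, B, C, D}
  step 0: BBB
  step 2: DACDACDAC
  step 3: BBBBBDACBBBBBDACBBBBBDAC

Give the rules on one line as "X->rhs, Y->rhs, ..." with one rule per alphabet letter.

  step 2 ⇒ step 3: DACDACDAC ⇒ BBB·BB·DAC·BBB·BB·DAC·BBB·BB·DAC
    A ↦ BB
    C ↦ DAC
    D ↦ BBB
    B ↦ C  (constrained at step 0)

A->BB, B->C, C->DAC, D->BBB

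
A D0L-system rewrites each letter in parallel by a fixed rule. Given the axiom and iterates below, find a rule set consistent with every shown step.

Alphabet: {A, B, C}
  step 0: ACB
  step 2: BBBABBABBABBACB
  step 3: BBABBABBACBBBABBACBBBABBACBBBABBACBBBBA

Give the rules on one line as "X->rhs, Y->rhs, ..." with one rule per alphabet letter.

A->CB, B->BBA, C->B

  step 2 ⇒ step 3: BBBABBABBABBACB ⇒ BBA·BBA·BBA·CB·BBA·BBA·CB·BBA·BBA·CB·BBA·BBA·CB·B·BBA
    A ↦ CB
    B ↦ BBA
    C ↦ B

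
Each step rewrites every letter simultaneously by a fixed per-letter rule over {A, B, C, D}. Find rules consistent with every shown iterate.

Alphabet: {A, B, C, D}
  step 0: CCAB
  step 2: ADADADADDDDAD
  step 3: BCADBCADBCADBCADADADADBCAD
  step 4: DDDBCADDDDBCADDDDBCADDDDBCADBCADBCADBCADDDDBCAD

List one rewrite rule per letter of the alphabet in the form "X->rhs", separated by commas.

A->BC, B->D, C->DD, D->AD

  step 3 ⇒ step 4: BCADBCADBCADBCADADADADBCAD ⇒ D·DD·BC·AD·D·DD·BC·AD·D·DD·BC·AD·D·DD·BC·AD·BC·AD·BC·AD·BC·AD·D·DD·BC·AD
    A ↦ BC
    B ↦ D
    C ↦ DD
    D ↦ AD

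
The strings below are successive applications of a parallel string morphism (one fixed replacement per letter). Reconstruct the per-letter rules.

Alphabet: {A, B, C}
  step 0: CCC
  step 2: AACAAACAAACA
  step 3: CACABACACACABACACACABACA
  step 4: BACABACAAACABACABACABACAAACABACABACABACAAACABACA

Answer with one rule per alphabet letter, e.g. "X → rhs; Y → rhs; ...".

A->CA, B->AA, C->BA

  step 3 ⇒ step 4: CACABACACACABACACACABACA ⇒ BA·CA·BA·CA·AA·CA·BA·CA·BA·CA·BA·CA·AA·CA·BA·CA·BA·CA·BA·CA·AA·CA·BA·CA
    A ↦ CA
    B ↦ AA
    C ↦ BA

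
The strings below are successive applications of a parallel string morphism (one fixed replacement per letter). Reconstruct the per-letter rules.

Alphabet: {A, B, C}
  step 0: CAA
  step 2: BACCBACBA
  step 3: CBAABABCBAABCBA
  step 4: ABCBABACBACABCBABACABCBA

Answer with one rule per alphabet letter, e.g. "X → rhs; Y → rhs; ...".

A->BA, B->C, C->AB

  step 3 ⇒ step 4: CBAABABCBAABCBA ⇒ AB·C·BA·BA·C·BA·C·AB·C·BA·BA·C·AB·C·BA
    A ↦ BA
    B ↦ C
    C ↦ AB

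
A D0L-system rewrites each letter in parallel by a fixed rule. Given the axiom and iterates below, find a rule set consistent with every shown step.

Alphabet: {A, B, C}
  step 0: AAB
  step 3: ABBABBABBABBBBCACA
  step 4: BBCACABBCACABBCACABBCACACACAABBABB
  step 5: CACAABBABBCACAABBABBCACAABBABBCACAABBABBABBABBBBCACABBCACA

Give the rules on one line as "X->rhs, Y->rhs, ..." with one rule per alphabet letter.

A->BB, B->CA, C->A

  step 4 ⇒ step 5: BBCACABBCACABBCACABBCACACACAABBABB ⇒ CA·CA·A·BB·A·BB·CA·CA·A·BB·A·BB·CA·CA·A·BB·A·BB·CA·CA·A·BB·A·BB·A·BB·A·BB·BB·CA·CA·BB·CA·CA
    A ↦ BB
    B ↦ CA
    C ↦ A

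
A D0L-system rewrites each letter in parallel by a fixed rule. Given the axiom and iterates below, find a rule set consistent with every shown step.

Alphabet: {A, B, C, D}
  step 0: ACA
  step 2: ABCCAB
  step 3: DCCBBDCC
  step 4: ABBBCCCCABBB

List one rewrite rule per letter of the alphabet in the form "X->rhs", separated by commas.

A->D, B->CC, C->B, D->AB

  step 3 ⇒ step 4: DCCBBDCC ⇒ AB·B·B·CC·CC·AB·B·B
    B ↦ CC
    C ↦ B
    D ↦ AB
  step 2 ⇒ step 3: ABCCAB ⇒ D·CC·B·B·D·CC
    A ↦ D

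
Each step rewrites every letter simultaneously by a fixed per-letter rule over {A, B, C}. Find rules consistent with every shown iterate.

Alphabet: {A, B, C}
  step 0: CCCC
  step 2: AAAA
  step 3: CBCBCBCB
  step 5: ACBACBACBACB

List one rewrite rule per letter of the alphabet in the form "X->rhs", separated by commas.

  step 2 ⇒ step 3: AAAA ⇒ CB·CB·CB·CB
    A ↦ CB
    B ↦ A  (constrained at step 3)
    C ↦ B  (constrained at step 0)

A->CB, B->A, C->B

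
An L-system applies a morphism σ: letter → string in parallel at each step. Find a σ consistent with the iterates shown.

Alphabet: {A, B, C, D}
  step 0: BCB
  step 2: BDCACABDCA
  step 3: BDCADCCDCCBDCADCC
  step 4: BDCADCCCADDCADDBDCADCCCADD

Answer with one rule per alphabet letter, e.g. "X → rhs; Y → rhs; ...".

A->CC, B->BD, C->D, D->CA

  step 3 ⇒ step 4: BDCADCCDCCBDCADCC ⇒ BD·CA·D·CC·CA·D·D·CA·D·D·BD·CA·D·CC·CA·D·D
    A ↦ CC
    B ↦ BD
    C ↦ D
    D ↦ CA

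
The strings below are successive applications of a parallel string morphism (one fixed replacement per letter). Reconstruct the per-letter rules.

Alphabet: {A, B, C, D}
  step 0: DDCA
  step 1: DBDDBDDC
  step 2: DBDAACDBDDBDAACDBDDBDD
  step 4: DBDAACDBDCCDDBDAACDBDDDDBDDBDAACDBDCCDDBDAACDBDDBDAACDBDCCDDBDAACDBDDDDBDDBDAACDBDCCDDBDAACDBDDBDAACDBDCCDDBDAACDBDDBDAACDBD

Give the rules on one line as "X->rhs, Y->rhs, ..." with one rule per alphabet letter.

  step 1 ⇒ step 2: DBDDBDDC ⇒ DBD·AAC·DBD·DBD·AAC·DBD·DBD·D
    B ↦ AAC
    C ↦ D
    D ↦ DBD
  step 0 ⇒ step 1: DDCA ⇒ DBD·DBD·D·C
    A ↦ C

A->C, B->AAC, C->D, D->DBD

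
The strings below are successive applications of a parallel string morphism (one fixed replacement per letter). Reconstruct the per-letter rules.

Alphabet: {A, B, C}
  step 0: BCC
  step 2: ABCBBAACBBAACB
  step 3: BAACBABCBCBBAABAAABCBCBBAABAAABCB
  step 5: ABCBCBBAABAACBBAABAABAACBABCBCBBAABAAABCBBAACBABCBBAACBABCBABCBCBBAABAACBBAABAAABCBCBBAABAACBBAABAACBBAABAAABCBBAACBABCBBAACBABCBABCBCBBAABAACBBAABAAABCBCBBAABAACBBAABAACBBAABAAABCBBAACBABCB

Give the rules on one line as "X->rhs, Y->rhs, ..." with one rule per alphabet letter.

  step 2 ⇒ step 3: ABCBBAACBBAACB ⇒ BAA·CB·AB·CB·CB·BAA·BAA·AB·CB·CB·BAA·BAA·AB·CB
    A ↦ BAA
    B ↦ CB
    C ↦ AB

A->BAA, B->CB, C->AB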